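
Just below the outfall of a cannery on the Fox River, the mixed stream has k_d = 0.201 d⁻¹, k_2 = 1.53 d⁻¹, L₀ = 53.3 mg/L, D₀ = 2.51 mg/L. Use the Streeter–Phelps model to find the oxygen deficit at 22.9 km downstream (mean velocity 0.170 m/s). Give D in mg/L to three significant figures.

Travel time t = x/v = 22.9 km / (0.170 m/s) = 22900 m / 0.170 m/s = 134700 s = 1.559 d.
k_d L₀/(k_2−k_d) = 0.201×53.3/(1.53−0.201) = 10.71/1.329 = 8.061 mg/L.
e^(−k_d t) = e^(−0.201×1.559) = 0.7310; e^(−k_2 t) = e^(−1.53×1.559) = 0.09205.
D = 8.061 × (0.7310 − 0.09205) + 2.51 × 0.09205 = 5.150 + 0.2310 = 5.382 mg/L.

D ≈ 5.38 mg/L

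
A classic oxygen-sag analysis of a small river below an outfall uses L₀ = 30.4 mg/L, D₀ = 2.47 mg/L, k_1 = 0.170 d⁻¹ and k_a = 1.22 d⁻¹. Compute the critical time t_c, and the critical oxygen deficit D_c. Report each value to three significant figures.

At the critical point dD/dt = 0, so k_1 L₀ e^(−k_1 t) = k_a D. Substituting D(t) from the Streeter–Phelps equation and solving for t gives
t_c = ln[(k_a/k_1)(1 − D₀(k_a−k_1)/(k_1 L₀))] / (k_a−k_1).
Here k_a−k_1 = 1.050 d⁻¹ and 1 − D₀(k_a−k_1)/(k_1 L₀) = 1 − 2.47×1.050/(0.170×30.4) = 0.4982, so
t_c = ln(7.176 × 0.4982) / 1.050 = 1.274 / 1.050 = 1.213 d.
L(t_c) = L₀ e^(−k_1 t_c) = 30.4 × 0.8136 = 24.73 mg/L, and at the critical point k_a D_c = k_1 L, so D_c = (0.170/1.22) × 24.73 = 3.447 mg/L.

t_c ≈ 1.21 d; D_c ≈ 3.45 mg/L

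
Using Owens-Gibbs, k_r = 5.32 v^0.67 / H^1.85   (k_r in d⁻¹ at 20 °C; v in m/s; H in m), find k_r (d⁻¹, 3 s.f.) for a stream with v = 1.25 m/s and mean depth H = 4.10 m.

k_r ≈ 0.454 d⁻¹

k_r = 5.32 × 1.25^0.67 / 4.10^1.85 = 5.32 × 1.161 / 13.60 = 0.4541 d⁻¹.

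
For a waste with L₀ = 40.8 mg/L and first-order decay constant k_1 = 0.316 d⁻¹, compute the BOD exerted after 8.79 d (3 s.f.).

y_t = L₀(1 − e^(−k_1 t)) = 40.8 × (1 − e^(−0.316×8.79))
= 40.8 × (1 − 0.06219) = 40.8 × 0.9378 = 38.26 mg/L.

y ≈ 38.3 mg/L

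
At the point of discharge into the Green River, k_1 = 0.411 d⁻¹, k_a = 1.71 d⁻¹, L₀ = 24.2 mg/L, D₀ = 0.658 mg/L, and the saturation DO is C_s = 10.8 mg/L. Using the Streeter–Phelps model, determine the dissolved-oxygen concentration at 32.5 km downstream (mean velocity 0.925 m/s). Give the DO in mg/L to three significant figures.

DO ≈ 7.81 mg/L

Travel time t = x/v = 32.5 km / (0.925 m/s) = 32500 m / 0.925 m/s = 35140 s = 0.4067 d.
k_1 L₀/(k_a−k_1) = 0.411×24.2/(1.71−0.411) = 9.946/1.299 = 7.657 mg/L.
e^(−k_1 t) = e^(−0.411×0.4067) = 0.8461; e^(−k_a t) = e^(−1.71×0.4067) = 0.4989.
D = 7.657 × (0.8461 − 0.4989) + 0.658 × 0.4989 = 2.658 + 0.3283 = 2.987 mg/L.
DO = C_s − D = 10.8 − 2.987 = 7.813 mg/L.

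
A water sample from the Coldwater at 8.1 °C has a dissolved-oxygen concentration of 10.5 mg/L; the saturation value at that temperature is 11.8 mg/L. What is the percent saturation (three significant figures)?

89.0 % saturation

% saturation = C/C_s × 100 = 10.5/11.8 × 100 = 89.0 %.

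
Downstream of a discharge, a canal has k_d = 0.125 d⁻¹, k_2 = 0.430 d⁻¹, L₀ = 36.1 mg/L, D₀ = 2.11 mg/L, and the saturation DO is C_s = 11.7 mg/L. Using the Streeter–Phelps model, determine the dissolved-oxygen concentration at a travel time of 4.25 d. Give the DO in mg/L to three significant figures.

DO ≈ 5.04 mg/L

k_d L₀/(k_2−k_d) = 0.125×36.1/(0.430−0.125) = 4.513/0.3050 = 14.80 mg/L.
e^(−k_d t) = e^(−0.125×4.250) = 0.5879; e^(−k_2 t) = e^(−0.430×4.250) = 0.1608.
D = 14.80 × (0.5879 − 0.1608) + 2.11 × 0.1608 = 6.318 + 0.3393 = 6.658 mg/L.
DO = C_s − D = 11.7 − 6.658 = 5.042 mg/L.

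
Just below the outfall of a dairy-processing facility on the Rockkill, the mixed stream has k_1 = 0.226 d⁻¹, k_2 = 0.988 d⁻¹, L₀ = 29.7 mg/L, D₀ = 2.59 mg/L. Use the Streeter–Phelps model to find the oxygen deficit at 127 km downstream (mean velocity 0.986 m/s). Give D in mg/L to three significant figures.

D ≈ 4.86 mg/L

Travel time t = x/v = 127 km / (0.986 m/s) = 127000 m / 0.986 m/s = 128800 s = 1.491 d.
k_1 L₀/(k_2−k_1) = 0.226×29.7/(0.988−0.226) = 6.712/0.7620 = 8.809 mg/L.
e^(−k_1 t) = e^(−0.226×1.491) = 0.7140; e^(−k_2 t) = e^(−0.988×1.491) = 0.2293.
D = 8.809 × (0.7140 − 0.2293) + 2.59 × 0.2293 = 4.270 + 0.5938 = 4.863 mg/L.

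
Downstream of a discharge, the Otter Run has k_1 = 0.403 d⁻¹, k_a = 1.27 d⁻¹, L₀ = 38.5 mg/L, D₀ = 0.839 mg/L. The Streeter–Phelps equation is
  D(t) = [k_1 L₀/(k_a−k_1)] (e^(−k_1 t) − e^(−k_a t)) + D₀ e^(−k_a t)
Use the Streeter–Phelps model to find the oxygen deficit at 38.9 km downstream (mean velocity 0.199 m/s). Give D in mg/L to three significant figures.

Travel time t = x/v = 38.9 km / (0.199 m/s) = 38900 m / 0.199 m/s = 195500 s = 2.262 d.
k_1 L₀/(k_a−k_1) = 0.403×38.5/(1.27−0.403) = 15.52/0.8670 = 17.90 mg/L.
e^(−k_1 t) = e^(−0.403×2.262) = 0.4018; e^(−k_a t) = e^(−1.27×2.262) = 0.05651.
D = 17.90 × (0.4018 − 0.05651) + 0.839 × 0.05651 = 6.179 + 0.04741 = 6.227 mg/L.

D ≈ 6.23 mg/L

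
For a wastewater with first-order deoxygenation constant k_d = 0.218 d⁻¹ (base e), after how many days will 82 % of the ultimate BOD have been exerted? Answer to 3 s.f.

t ≈ 7.87 d

y/L₀ = 1 − e^(−k_d t) = 0.82 ⇒ e^(−k_d t) = 0.180
t = −ln(0.180) / 0.218 = 1.715 / 0.218 = 7.866 d.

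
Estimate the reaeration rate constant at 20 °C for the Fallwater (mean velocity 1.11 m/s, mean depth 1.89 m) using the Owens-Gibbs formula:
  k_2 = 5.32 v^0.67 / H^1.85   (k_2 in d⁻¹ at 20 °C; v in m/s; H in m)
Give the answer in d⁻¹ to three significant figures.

k_2 = 5.32 × 1.11^0.67 / 1.89^1.85 = 5.32 × 1.072 / 3.247 = 1.757 d⁻¹.

k_2 ≈ 1.76 d⁻¹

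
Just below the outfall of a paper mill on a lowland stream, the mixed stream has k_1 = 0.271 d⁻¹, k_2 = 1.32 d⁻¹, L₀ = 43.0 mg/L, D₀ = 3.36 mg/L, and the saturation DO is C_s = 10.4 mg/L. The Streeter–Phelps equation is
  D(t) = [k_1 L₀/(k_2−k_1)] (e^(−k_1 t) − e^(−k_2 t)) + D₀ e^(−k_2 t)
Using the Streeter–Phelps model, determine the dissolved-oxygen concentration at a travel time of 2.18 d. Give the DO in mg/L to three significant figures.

k_1 L₀/(k_2−k_1) = 0.271×43.0/(1.32−0.271) = 11.65/1.049 = 11.11 mg/L.
e^(−k_1 t) = e^(−0.271×2.180) = 0.5539; e^(−k_2 t) = e^(−1.32×2.180) = 0.05627.
D = 11.11 × (0.5539 − 0.05627) + 3.36 × 0.05627 = 5.528 + 0.1891 = 5.717 mg/L.
DO = C_s − D = 10.4 − 5.717 = 4.683 mg/L.

DO ≈ 4.68 mg/L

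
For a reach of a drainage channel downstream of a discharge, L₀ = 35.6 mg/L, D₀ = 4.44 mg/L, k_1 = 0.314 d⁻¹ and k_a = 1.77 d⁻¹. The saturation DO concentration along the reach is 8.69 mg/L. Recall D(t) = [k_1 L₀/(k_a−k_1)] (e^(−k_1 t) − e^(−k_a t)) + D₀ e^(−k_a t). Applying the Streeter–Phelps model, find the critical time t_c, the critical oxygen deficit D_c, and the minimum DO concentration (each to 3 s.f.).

At the critical point dD/dt = 0, so k_1 L₀ e^(−k_1 t) = k_a D. Substituting D(t) from the Streeter–Phelps equation and solving for t gives
t_c = ln[(k_a/k_1)(1 − D₀(k_a−k_1)/(k_1 L₀))] / (k_a−k_1).
Here k_a−k_1 = 1.456 d⁻¹ and 1 − D₀(k_a−k_1)/(k_1 L₀) = 1 − 4.44×1.456/(0.314×35.6) = 0.4217, so
t_c = ln(5.637 × 0.4217) / 1.456 = 0.8658 / 1.456 = 0.5947 d.
D_c = (k_1/k_a) L₀ e^(−k_1 t_c) = (0.314/1.77) × 35.6 × e^(−0.314×0.5947) = 0.1774 × 35.6 × 0.8297 = 5.240 mg/L.
Minimum DO = C_s − D_c = 8.69 − 5.240 = 3.450 mg/L.

t_c ≈ 0.595 d; D_c ≈ 5.24 mg/L; min DO ≈ 3.45 mg/L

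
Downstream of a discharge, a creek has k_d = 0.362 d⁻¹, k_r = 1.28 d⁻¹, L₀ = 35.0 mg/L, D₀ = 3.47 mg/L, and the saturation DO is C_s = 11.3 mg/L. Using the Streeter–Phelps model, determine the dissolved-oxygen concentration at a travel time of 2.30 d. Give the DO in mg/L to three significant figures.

k_d L₀/(k_r−k_d) = 0.362×35.0/(1.28−0.362) = 12.67/0.9180 = 13.80 mg/L.
e^(−k_d t) = e^(−0.362×2.300) = 0.4349; e^(−k_r t) = e^(−1.28×2.300) = 0.05265.
D = 13.80 × (0.4349 − 0.05265) + 3.47 × 0.05265 = 5.276 + 0.1827 = 5.459 mg/L.
DO = C_s − D = 11.3 − 5.459 = 5.841 mg/L.

DO ≈ 5.84 mg/L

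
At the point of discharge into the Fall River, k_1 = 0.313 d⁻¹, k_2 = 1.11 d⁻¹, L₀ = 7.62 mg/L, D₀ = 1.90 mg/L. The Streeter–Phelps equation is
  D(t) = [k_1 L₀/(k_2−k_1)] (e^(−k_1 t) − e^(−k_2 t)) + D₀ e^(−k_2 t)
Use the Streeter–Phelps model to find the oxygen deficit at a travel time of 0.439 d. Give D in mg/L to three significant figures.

k_1 L₀/(k_2−k_1) = 0.313×7.62/(1.11−0.313) = 2.385/0.7970 = 2.993 mg/L.
e^(−k_1 t) = e^(−0.313×0.4390) = 0.8716; e^(−k_2 t) = e^(−1.11×0.4390) = 0.6143.
D = 2.993 × (0.8716 − 0.6143) + 1.90 × 0.6143 = 0.7701 + 1.167 = 1.937 mg/L.

D ≈ 1.94 mg/L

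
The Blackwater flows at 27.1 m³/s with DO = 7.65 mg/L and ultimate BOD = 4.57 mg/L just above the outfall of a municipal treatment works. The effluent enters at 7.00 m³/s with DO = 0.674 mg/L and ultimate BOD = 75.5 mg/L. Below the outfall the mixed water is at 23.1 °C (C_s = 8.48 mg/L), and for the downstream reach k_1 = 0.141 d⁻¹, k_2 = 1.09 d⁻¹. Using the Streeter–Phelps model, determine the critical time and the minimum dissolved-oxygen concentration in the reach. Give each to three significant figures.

Mixed DO = (27.1×7.65 + 7.00×0.674)/(27.1+7.00) = 212.0/34.10 = 6.218 mg/L.
Mixed L₀ = (27.1×4.57 + 7.00×75.5)/(34.10) = 652.3/34.10 = 19.13 mg/L.
Initial deficit D₀ = C_s − DO₀ = 8.48 − 6.218 = 2.262 mg/L.
t_c = (1/0.9490) ln[(1.09/0.141)(1 − 2.262×0.9490/(0.141×19.13))] = 1.054 × ln(1.578) = 0.4809 d.
D_c = (0.141/1.09) × 19.13 × e^(−0.141×0.4809) = 0.1294 × 19.13 × 0.9344 = 2.312 mg/L.
Minimum DO = 8.48 − 2.312 = 6.168 mg/L.

t_c ≈ 0.481 d; minimum DO ≈ 6.17 mg/L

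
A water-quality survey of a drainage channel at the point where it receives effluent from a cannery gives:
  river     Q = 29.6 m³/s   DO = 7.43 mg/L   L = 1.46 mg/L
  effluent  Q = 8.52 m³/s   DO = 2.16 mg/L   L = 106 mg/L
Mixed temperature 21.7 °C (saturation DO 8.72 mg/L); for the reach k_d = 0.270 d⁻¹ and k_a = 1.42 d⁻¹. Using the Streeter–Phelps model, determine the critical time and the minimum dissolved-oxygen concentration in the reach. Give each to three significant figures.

Mixed DO = (29.6×7.43 + 8.52×2.16)/(29.6+8.52) = 238.3/38.12 = 6.252 mg/L.
Mixed L₀ = (29.6×1.46 + 8.52×106)/(38.12) = 946.3/38.12 = 24.83 mg/L.
Initial deficit D₀ = C_s − DO₀ = 8.72 − 6.252 = 2.468 mg/L.
t_c = (1/1.150) ln[(1.42/0.270)(1 − 2.468×1.150/(0.270×24.83))] = 0.8696 × ln(3.032) = 0.9647 d.
D_c = (0.270/1.42) × 24.83 × e^(−0.270×0.9647) = 0.1901 × 24.83 × 0.7707 = 3.638 mg/L.
Minimum DO = 8.72 − 3.638 = 5.082 mg/L.

t_c ≈ 0.965 d; minimum DO ≈ 5.08 mg/L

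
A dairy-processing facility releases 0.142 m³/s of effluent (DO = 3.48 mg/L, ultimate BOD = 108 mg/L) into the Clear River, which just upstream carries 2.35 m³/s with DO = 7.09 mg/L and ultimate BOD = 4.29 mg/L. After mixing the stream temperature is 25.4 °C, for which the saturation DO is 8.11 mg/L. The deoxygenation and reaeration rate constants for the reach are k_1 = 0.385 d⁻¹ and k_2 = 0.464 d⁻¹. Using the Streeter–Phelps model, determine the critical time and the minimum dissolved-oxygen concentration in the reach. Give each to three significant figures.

t_c ≈ 2.05 d; minimum DO ≈ 4.26 mg/L

Mixed DO = (2.35×7.09 + 0.142×3.48)/(2.35+0.142) = 17.16/2.492 = 6.884 mg/L.
Mixed L₀ = (2.35×4.29 + 0.142×108)/(2.492) = 25.42/2.492 = 10.20 mg/L.
Initial deficit D₀ = C_s − DO₀ = 8.11 − 6.884 = 1.226 mg/L.
t_c = (1/0.07900) ln[(0.464/0.385)(1 − 1.226×0.07900/(0.385×10.20))] = 12.66 × ln(1.175) = 2.047 d.
D_c = (0.385/0.464) × 10.20 × e^(−0.385×2.047) = 0.8297 × 10.20 × 0.4548 = 3.849 mg/L.
Minimum DO = 8.11 − 3.849 = 4.261 mg/L.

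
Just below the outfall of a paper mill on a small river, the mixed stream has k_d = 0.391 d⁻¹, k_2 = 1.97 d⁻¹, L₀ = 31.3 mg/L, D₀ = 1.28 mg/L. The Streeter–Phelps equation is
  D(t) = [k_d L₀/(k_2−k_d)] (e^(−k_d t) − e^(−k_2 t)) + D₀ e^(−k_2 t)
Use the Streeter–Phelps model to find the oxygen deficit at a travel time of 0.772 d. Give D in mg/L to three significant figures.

k_d L₀/(k_2−k_d) = 0.391×31.3/(1.97−0.391) = 12.24/1.579 = 7.751 mg/L.
e^(−k_d t) = e^(−0.391×0.7720) = 0.7394; e^(−k_2 t) = e^(−1.97×0.7720) = 0.2185.
D = 7.751 × (0.7394 − 0.2185) + 1.28 × 0.2185 = 4.037 + 0.2797 = 4.317 mg/L.

D ≈ 4.32 mg/L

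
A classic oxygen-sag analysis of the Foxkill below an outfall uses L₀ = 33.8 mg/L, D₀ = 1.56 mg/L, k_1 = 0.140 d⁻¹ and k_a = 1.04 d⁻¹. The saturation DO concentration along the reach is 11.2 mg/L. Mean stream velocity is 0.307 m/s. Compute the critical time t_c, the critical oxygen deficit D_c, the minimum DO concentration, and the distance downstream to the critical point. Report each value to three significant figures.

With k_a/k_1 = 7.429 and 1 − D₀(k_a−k_1)/(k_1 L₀) = 0.7033,
t_c = ln(7.429 × 0.7033) / (1.04 − 0.140) = ln(5.224) / 0.9000 = 1.653/0.9000 = 1.837 d.
L(t_c) = L₀ e^(−k_1 t_c) = 33.8 × 0.7732 = 26.13 mg/L, and at the critical point k_a D_c = k_1 L, so D_c = (0.140/1.04) × 26.13 = 3.518 mg/L.
Minimum DO = C_s − D_c = 11.2 − 3.518 = 7.682 mg/L.
x_c = v t_c = 0.307 m/s × 1.837 d × 86400 s/d = 48730 m ≈ 48.7 km.

t_c ≈ 1.84 d; D_c ≈ 3.52 mg/L; min DO ≈ 7.68 mg/L; x_c ≈ 48.7 km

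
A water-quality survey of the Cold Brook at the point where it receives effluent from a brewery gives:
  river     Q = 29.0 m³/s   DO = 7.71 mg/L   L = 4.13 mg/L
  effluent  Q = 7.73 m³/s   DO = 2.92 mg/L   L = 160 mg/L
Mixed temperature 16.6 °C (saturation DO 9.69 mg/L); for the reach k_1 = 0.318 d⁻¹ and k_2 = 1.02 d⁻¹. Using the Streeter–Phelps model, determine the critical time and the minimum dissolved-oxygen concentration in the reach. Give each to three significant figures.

t_c ≈ 1.38 d; minimum DO ≈ 2.27 mg/L

Mixed DO = (29.0×7.71 + 7.73×2.92)/(29.0+7.73) = 246.2/36.73 = 6.702 mg/L.
Mixed L₀ = (29.0×4.13 + 7.73×160)/(36.73) = 1357/36.73 = 36.93 mg/L.
Initial deficit D₀ = C_s − DO₀ = 9.69 − 6.702 = 2.988 mg/L.
t_c = (1/0.7020) ln[(1.02/0.318)(1 − 2.988×0.7020/(0.318×36.93))] = 1.425 × ln(2.635) = 1.380 d.
D_c = (0.318/1.02) × 36.93 × e^(−0.318×1.380) = 0.3118 × 36.93 × 0.6448 = 7.424 mg/L.
Minimum DO = 9.69 − 7.424 = 2.266 mg/L.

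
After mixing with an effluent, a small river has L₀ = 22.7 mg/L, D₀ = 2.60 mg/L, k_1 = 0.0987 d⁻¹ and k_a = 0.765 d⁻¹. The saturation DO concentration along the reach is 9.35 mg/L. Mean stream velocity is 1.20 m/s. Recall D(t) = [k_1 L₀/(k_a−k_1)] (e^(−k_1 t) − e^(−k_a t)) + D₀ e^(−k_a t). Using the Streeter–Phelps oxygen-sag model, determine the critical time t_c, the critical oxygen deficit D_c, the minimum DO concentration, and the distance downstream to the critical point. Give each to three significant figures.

t_c ≈ 0.847 d; D_c ≈ 2.69 mg/L; min DO ≈ 6.66 mg/L; x_c ≈ 87.8 km

At the critical point dD/dt = 0, so k_1 L₀ e^(−k_1 t) = k_a D. Substituting D(t) from the Streeter–Phelps equation and solving for t gives
t_c = ln[(k_a/k_1)(1 − D₀(k_a−k_1)/(k_1 L₀))] / (k_a−k_1).
Here k_a−k_1 = 0.6663 d⁻¹ and 1 − D₀(k_a−k_1)/(k_1 L₀) = 1 − 2.60×0.6663/(0.0987×22.7) = 0.2268, so
t_c = ln(7.751 × 0.2268) / 0.6663 = 0.5640 / 0.6663 = 0.8465 d.
D_c = (k_1/k_a) L₀ e^(−k_1 t_c) = (0.0987/0.765) × 22.7 × e^(−0.0987×0.8465) = 0.1290 × 22.7 × 0.9198 = 2.694 mg/L.
Minimum DO = C_s − D_c = 9.35 − 2.694 = 6.656 mg/L.
x_c = v t_c = 1.20 m/s × 0.8465 d × 86400 s/d = 87770 m ≈ 87.8 km.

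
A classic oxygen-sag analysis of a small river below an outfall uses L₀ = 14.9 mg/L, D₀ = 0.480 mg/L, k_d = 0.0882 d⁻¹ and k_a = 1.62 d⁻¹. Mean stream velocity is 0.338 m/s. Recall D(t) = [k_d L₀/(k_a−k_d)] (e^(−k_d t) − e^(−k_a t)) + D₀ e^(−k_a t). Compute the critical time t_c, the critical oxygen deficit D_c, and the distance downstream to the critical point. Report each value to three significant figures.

t_c = [1/(k_a−k_d)] ln[(k_a/k_d)(1 − D₀(k_a−k_d)/(k_d L₀))]
= [1/(1.62−0.0882)] ln[(1.62/0.0882)(1 − 0.480×1.532/(0.0882×14.9))]
= (1/1.532) ln[18.37 × 0.4405] = 0.6528 × ln(8.091) = 0.6528 × 2.091 = 1.365 d.
D_c = (k_d/k_a) L₀ e^(−k_d t_c) = (0.0882/1.62) × 14.9 × e^(−0.0882×1.365) = 0.05444 × 14.9 × 0.8866 = 0.7192 mg/L.
x_c = v t_c = 0.338 m/s × 1.365 d × 86400 s/d = 39860 m ≈ 39.9 km.

t_c ≈ 1.36 d; D_c ≈ 0.719 mg/L; x_c ≈ 39.9 km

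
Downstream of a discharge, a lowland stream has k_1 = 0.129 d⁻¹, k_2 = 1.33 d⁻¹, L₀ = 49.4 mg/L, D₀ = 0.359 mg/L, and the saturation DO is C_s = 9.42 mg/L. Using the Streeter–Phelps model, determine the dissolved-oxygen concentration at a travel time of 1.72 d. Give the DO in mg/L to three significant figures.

DO ≈ 5.67 mg/L

k_1 L₀/(k_2−k_1) = 0.129×49.4/(1.33−0.129) = 6.373/1.201 = 5.306 mg/L.
e^(−k_1 t) = e^(−0.129×1.720) = 0.8010; e^(−k_2 t) = e^(−1.33×1.720) = 0.1015.
D = 5.306 × (0.8010 − 0.1015) + 0.359 × 0.1015 = 3.712 + 0.03644 = 3.748 mg/L.
DO = C_s − D = 9.42 − 3.748 = 5.672 mg/L.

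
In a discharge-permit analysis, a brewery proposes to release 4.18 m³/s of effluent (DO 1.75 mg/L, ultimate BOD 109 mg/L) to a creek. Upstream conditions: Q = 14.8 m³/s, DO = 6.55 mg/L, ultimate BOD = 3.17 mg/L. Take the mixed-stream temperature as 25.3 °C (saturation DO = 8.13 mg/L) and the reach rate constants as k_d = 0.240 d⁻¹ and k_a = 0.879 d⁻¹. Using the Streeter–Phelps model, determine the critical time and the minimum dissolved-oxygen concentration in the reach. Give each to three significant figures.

t_c ≈ 1.55 d; minimum DO ≈ 3.15 mg/L

Mixed DO = (14.8×6.55 + 4.18×1.75)/(14.8+4.18) = 104.3/18.98 = 5.493 mg/L.
Mixed L₀ = (14.8×3.17 + 4.18×109)/(18.98) = 502.5/18.98 = 26.48 mg/L.
Initial deficit D₀ = C_s − DO₀ = 8.13 − 5.493 = 2.637 mg/L.
t_c = (1/0.6390) ln[(0.879/0.240)(1 − 2.637×0.6390/(0.240×26.48))] = 1.565 × ln(2.691) = 1.549 d.
D_c = (0.240/0.879) × 26.48 × e^(−0.240×1.549) = 0.2730 × 26.48 × 0.6895 = 4.984 mg/L.
Minimum DO = 8.13 − 4.984 = 3.146 mg/L.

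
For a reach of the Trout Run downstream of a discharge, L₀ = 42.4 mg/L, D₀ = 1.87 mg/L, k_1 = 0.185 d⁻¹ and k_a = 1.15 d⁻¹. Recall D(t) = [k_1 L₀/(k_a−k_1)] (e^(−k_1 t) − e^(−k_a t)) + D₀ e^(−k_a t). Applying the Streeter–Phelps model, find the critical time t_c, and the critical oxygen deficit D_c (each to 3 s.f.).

t_c ≈ 1.62 d; D_c ≈ 5.05 mg/L

With k_a/k_1 = 6.216 and 1 − D₀(k_a−k_1)/(k_1 L₀) = 0.7699,
t_c = ln(6.216 × 0.7699) / (1.15 − 0.185) = ln(4.786) / 0.9650 = 1.566/0.9650 = 1.623 d.
L(t_c) = L₀ e^(−k_1 t_c) = 42.4 × 0.7407 = 31.41 mg/L, and at the critical point k_a D_c = k_1 L, so D_c = (0.185/1.15) × 31.41 = 5.052 mg/L.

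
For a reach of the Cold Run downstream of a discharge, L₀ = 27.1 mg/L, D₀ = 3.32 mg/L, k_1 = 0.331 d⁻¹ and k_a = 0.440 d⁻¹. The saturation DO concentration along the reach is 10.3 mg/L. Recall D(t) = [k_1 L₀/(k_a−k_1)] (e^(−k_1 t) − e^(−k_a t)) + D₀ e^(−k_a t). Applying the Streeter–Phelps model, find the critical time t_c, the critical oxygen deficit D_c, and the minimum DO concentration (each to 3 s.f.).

With k_a/k_1 = 1.329 and 1 − D₀(k_a−k_1)/(k_1 L₀) = 0.9597,
t_c = ln(1.329 × 0.9597) / (0.440 − 0.331) = ln(1.276) / 0.1090 = 0.2435/0.1090 = 2.234 d.
D_c = (k_1/k_a) L₀ e^(−k_1 t_c) = (0.331/0.440) × 27.1 × e^(−0.331×2.234) = 0.7523 × 27.1 × 0.4774 = 9.733 mg/L.
Minimum DO = C_s − D_c = 10.3 − 9.733 = 0.5671 mg/L.

t_c ≈ 2.23 d; D_c ≈ 9.73 mg/L; min DO ≈ 0.567 mg/L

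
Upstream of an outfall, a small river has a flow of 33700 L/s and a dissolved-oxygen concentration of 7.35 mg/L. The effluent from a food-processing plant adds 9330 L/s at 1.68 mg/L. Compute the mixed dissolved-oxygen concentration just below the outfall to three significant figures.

Flow-weighted mixing: C = (Q_r C_r + Q_w C_w)/(Q_r + Q_w)
= (33700×7.35 + 9330×1.68)/(33700 + 9330) = 263400/43030 = 6.121 mg/L.

6.12 mg/L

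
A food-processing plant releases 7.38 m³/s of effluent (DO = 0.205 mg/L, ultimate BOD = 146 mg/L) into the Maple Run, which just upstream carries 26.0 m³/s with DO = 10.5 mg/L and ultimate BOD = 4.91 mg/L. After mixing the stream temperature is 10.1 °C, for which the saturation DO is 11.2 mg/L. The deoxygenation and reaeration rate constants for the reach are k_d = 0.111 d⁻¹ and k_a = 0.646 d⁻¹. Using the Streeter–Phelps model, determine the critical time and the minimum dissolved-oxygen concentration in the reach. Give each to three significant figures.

Mixed DO = (26.0×10.5 + 7.38×0.205)/(26.0+7.38) = 274.5/33.38 = 8.224 mg/L.
Mixed L₀ = (26.0×4.91 + 7.38×146)/(33.38) = 1205/33.38 = 36.10 mg/L.
Initial deficit D₀ = C_s − DO₀ = 11.2 − 8.224 = 2.976 mg/L.
t_c = (1/0.5350) ln[(0.646/0.111)(1 − 2.976×0.5350/(0.111×36.10))] = 1.869 × ln(3.508) = 2.346 d.
D_c = (0.111/0.646) × 36.10 × e^(−0.111×2.346) = 0.1718 × 36.10 × 0.7708 = 4.782 mg/L.
Minimum DO = 11.2 − 4.782 = 6.418 mg/L.

t_c ≈ 2.35 d; minimum DO ≈ 6.42 mg/L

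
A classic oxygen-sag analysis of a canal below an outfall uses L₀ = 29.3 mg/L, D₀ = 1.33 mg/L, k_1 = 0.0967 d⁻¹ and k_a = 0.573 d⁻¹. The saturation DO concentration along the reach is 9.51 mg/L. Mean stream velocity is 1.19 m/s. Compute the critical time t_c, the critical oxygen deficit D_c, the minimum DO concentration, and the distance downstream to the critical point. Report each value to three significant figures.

t_c = [1/(k_a−k_1)] ln[(k_a/k_1)(1 − D₀(k_a−k_1)/(k_1 L₀))]
= [1/(0.573−0.0967)] ln[(0.573/0.0967)(1 − 1.33×0.4763/(0.0967×29.3))]
= (1/0.4763) ln[5.926 × 0.7764] = 2.100 × ln(4.601) = 2.100 × 1.526 = 3.204 d.
L(t_c) = L₀ e^(−k_1 t_c) = 29.3 × 0.7336 = 21.49 mg/L, and at the critical point k_a D_c = k_1 L, so D_c = (0.0967/0.573) × 21.49 = 3.627 mg/L.
Minimum DO = C_s − D_c = 9.51 − 3.627 = 5.883 mg/L.
x_c = v t_c = 1.19 m/s × 3.204 d × 86400 s/d = 329500 m ≈ 329 km.

t_c ≈ 3.20 d; D_c ≈ 3.63 mg/L; min DO ≈ 5.88 mg/L; x_c ≈ 329 km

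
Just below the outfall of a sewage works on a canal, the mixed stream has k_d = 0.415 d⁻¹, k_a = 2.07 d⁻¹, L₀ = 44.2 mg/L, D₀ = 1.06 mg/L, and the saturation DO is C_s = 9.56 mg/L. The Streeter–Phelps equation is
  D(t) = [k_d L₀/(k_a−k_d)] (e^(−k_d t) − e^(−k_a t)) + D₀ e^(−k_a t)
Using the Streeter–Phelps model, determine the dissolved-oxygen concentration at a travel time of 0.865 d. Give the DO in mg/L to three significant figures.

k_d L₀/(k_a−k_d) = 0.415×44.2/(2.07−0.415) = 18.34/1.655 = 11.08 mg/L.
e^(−k_d t) = e^(−0.415×0.8650) = 0.6984; e^(−k_a t) = e^(−2.07×0.8650) = 0.1669.
D = 11.08 × (0.6984 − 0.1669) + 1.06 × 0.1669 = 5.891 + 0.1769 = 6.068 mg/L.
DO = C_s − D = 9.56 − 6.068 = 3.492 mg/L.

DO ≈ 3.49 mg/L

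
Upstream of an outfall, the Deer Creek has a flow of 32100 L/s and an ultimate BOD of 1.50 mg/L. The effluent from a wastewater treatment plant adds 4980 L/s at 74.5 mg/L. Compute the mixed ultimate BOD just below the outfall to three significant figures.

11.3 mg/L

Flow-weighted mixing: C = (Q_r C_r + Q_w C_w)/(Q_r + Q_w)
= (32100×1.50 + 4980×74.5)/(32100 + 4980) = 419200/37080 = 11.30 mg/L.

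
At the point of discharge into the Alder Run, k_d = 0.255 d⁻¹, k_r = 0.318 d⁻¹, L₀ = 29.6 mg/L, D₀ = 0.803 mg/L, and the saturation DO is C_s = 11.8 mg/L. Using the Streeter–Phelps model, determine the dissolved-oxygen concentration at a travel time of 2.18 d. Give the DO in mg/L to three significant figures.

DO ≈ 2.58 mg/L

k_d L₀/(k_r−k_d) = 0.255×29.6/(0.318−0.255) = 7.548/0.06300 = 119.8 mg/L.
e^(−k_d t) = e^(−0.255×2.180) = 0.5736; e^(−k_r t) = e^(−0.318×2.180) = 0.5000.
D = 119.8 × (0.5736 − 0.5000) + 0.803 × 0.5000 = 8.818 + 0.4015 = 9.220 mg/L.
DO = C_s − D = 11.8 − 9.220 = 2.580 mg/L.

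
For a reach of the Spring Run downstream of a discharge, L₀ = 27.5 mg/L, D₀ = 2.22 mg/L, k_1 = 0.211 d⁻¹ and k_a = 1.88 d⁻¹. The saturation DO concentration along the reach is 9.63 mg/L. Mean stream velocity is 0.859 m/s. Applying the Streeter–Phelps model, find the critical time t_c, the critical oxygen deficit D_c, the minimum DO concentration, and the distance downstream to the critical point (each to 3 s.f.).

t_c ≈ 0.701 d; D_c ≈ 2.66 mg/L; min DO ≈ 6.97 mg/L; x_c ≈ 52.0 km

t_c = [1/(k_a−k_1)] ln[(k_a/k_1)(1 − D₀(k_a−k_1)/(k_1 L₀))]
= [1/(1.88−0.211)] ln[(1.88/0.211)(1 − 2.22×1.669/(0.211×27.5))]
= (1/1.669) ln[8.910 × 0.3615] = 0.5992 × ln(3.221) = 0.5992 × 1.170 = 0.7007 d.
L(t_c) = L₀ e^(−k_1 t_c) = 27.5 × 0.8626 = 23.72 mg/L, and at the critical point k_a D_c = k_1 L, so D_c = (0.211/1.88) × 23.72 = 2.662 mg/L.
Minimum DO = C_s − D_c = 9.63 − 2.662 = 6.968 mg/L.
x_c = v t_c = 0.859 m/s × 0.7007 d × 86400 s/d = 52010 m ≈ 52.0 km.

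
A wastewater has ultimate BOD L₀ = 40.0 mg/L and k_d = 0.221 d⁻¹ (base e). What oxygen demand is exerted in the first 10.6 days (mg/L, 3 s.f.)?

y ≈ 36.2 mg/L

y_t = L₀(1 − e^(−k_d t)) = 40.0 × (1 − e^(−0.221×10.6))
= 40.0 × (1 − 0.09608) = 40.0 × 0.9039 = 36.16 mg/L.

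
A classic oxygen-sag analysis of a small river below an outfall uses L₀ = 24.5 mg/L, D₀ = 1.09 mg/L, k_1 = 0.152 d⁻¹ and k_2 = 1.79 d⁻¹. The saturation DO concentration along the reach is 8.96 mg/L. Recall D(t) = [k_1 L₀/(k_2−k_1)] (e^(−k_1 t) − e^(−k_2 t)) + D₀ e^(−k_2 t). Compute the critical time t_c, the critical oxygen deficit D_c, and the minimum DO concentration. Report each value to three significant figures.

t_c ≈ 1.11 d; D_c ≈ 1.76 mg/L; min DO ≈ 7.20 mg/L

At the critical point dD/dt = 0, so k_1 L₀ e^(−k_1 t) = k_2 D. Substituting D(t) from the Streeter–Phelps equation and solving for t gives
t_c = ln[(k_2/k_1)(1 − D₀(k_2−k_1)/(k_1 L₀))] / (k_2−k_1).
Here k_2−k_1 = 1.638 d⁻¹ and 1 − D₀(k_2−k_1)/(k_1 L₀) = 1 − 1.09×1.638/(0.152×24.5) = 0.5206, so
t_c = ln(11.78 × 0.5206) / 1.638 = 1.813 / 1.638 = 1.107 d.
D_c = (k_1/k_2) L₀ e^(−k_1 t_c) = (0.152/1.79) × 24.5 × e^(−0.152×1.107) = 0.08492 × 24.5 × 0.8451 = 1.758 mg/L.
Minimum DO = C_s − D_c = 8.96 − 1.758 = 7.202 mg/L.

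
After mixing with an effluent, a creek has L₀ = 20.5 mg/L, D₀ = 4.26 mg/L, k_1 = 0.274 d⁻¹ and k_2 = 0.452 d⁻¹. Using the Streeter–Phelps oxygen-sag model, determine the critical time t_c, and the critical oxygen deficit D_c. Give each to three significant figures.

At the critical point dD/dt = 0, so k_1 L₀ e^(−k_1 t) = k_2 D. Substituting D(t) from the Streeter–Phelps equation and solving for t gives
t_c = ln[(k_2/k_1)(1 − D₀(k_2−k_1)/(k_1 L₀))] / (k_2−k_1).
Here k_2−k_1 = 0.1780 d⁻¹ and 1 − D₀(k_2−k_1)/(k_1 L₀) = 1 − 4.26×0.1780/(0.274×20.5) = 0.8650, so
t_c = ln(1.650 × 0.8650) / 0.1780 = 0.3555 / 0.1780 = 1.997 d.
L(t_c) = L₀ e^(−k_1 t_c) = 20.5 × 0.5785 = 11.86 mg/L, and at the critical point k_2 D_c = k_1 L, so D_c = (0.274/0.452) × 11.86 = 7.189 mg/L.

t_c ≈ 2.00 d; D_c ≈ 7.19 mg/L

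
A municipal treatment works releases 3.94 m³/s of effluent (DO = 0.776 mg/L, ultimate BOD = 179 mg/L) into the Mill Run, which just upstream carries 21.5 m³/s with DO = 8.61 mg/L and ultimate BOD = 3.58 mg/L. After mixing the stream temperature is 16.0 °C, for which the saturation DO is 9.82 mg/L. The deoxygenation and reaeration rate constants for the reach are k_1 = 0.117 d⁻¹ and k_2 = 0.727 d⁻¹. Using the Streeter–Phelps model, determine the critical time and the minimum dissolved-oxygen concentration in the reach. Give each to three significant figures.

t_c ≈ 2.13 d; minimum DO ≈ 5.96 mg/L

Mixed DO = (21.5×8.61 + 3.94×0.776)/(21.5+3.94) = 188.2/25.44 = 7.397 mg/L.
Mixed L₀ = (21.5×3.58 + 3.94×179)/(25.44) = 782.2/25.44 = 30.75 mg/L.
Initial deficit D₀ = C_s − DO₀ = 9.82 − 7.397 = 2.423 mg/L.
t_c = (1/0.6100) ln[(0.727/0.117)(1 − 2.423×0.6100/(0.117×30.75))] = 1.639 × ln(3.661) = 2.127 d.
D_c = (0.117/0.727) × 30.75 × e^(−0.117×2.127) = 0.1609 × 30.75 × 0.7797 = 3.858 mg/L.
Minimum DO = 9.82 − 3.858 = 5.962 mg/L.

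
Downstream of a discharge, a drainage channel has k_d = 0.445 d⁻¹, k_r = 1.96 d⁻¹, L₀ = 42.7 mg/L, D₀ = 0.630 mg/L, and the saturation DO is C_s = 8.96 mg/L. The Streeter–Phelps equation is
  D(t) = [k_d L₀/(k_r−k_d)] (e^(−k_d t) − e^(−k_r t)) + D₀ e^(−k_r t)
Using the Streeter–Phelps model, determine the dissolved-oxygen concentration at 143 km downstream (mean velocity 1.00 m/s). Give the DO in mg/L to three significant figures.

DO ≈ 3.42 mg/L

Travel time t = x/v = 143 km / (1.00 m/s) = 143000 m / 1.00 m/s = 143000 s = 1.655 d.
k_d L₀/(k_r−k_d) = 0.445×42.7/(1.96−0.445) = 19.00/1.515 = 12.54 mg/L.
e^(−k_d t) = e^(−0.445×1.655) = 0.4788; e^(−k_r t) = e^(−1.96×1.655) = 0.03901.
D = 12.54 × (0.4788 − 0.03901) + 0.630 × 0.03901 = 5.516 + 0.02458 = 5.540 mg/L.
DO = C_s − D = 8.96 − 5.540 = 3.420 mg/L.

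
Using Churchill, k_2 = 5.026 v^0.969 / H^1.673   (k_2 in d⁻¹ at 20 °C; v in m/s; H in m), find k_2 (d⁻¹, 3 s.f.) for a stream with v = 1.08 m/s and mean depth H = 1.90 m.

k_2 = 5.026 × 1.08^0.969 / 1.90^1.673 = 5.026 × 1.077 / 2.927 = 1.850 d⁻¹.

k_2 ≈ 1.85 d⁻¹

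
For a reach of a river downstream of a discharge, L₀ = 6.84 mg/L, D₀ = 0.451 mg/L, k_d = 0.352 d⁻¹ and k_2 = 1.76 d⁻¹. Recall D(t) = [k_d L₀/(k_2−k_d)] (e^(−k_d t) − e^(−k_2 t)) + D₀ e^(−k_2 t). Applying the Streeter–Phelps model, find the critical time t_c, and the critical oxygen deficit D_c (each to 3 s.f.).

At the critical point dD/dt = 0, so k_d L₀ e^(−k_d t) = k_2 D. Substituting D(t) from the Streeter–Phelps equation and solving for t gives
t_c = ln[(k_2/k_d)(1 − D₀(k_2−k_d)/(k_d L₀))] / (k_2−k_d).
Here k_2−k_d = 1.408 d⁻¹ and 1 − D₀(k_2−k_d)/(k_d L₀) = 1 − 0.451×1.408/(0.352×6.84) = 0.7363, so
t_c = ln(5.000 × 0.7363) / 1.408 = 1.303 / 1.408 = 0.9256 d.
L(t_c) = L₀ e^(−k_d t_c) = 6.84 × 0.7219 = 4.938 mg/L, and at the critical point k_2 D_c = k_d L, so D_c = (0.352/1.76) × 4.938 = 0.9876 mg/L.

t_c ≈ 0.926 d; D_c ≈ 0.988 mg/L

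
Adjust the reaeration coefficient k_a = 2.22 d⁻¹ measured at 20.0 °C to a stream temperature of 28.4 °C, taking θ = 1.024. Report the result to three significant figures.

k_a ≈ 2.71 d⁻¹

k_a(T₂) = k_a(T₁) · θ^(T₂−T₁) = 2.22 × 1.024^(28.4−20.0)
= 2.22 × 1.024^8.40 = 2.22 × 1.220 = 2.709 d⁻¹.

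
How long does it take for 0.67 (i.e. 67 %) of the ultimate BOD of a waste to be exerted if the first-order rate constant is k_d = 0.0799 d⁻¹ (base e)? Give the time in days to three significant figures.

t ≈ 13.9 d

y/L₀ = 1 − e^(−k_d t) = 0.67 ⇒ e^(−k_d t) = 0.330
t = −ln(0.330) / 0.0799 = 1.109 / 0.0799 = 13.88 d.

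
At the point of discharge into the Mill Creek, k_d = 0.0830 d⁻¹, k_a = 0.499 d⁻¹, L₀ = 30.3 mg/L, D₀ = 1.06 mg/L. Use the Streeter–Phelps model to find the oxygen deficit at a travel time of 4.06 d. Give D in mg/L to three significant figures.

D ≈ 3.66 mg/L

k_d L₀/(k_a−k_d) = 0.0830×30.3/(0.499−0.0830) = 2.515/0.4160 = 6.045 mg/L.
e^(−k_d t) = e^(−0.0830×4.060) = 0.7139; e^(−k_a t) = e^(−0.499×4.060) = 0.1319.
D = 6.045 × (0.7139 − 0.1319) + 1.06 × 0.1319 = 3.519 + 0.1398 = 3.659 mg/L.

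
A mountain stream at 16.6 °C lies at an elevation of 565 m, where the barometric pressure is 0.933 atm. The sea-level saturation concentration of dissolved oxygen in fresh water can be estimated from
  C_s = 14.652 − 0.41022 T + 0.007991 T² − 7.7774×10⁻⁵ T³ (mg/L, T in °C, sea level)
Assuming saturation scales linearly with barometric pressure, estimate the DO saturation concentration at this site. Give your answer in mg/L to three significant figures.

C_s ≈ 9.04 mg/L

At sea level: C_s = 14.652 − 0.41022×16.6 + 0.007991×16.6² − 7.7774×10⁻⁵×16.6³ = 9.689 mg/L.
Pressure correction: C_s' = 9.689 × 0.933 = 9.039 mg/L.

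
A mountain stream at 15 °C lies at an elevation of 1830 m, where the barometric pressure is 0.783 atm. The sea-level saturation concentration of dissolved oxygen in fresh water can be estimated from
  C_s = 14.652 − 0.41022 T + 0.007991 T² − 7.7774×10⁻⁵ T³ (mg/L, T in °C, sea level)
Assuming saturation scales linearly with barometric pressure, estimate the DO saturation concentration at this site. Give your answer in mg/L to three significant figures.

At sea level: C_s = 14.652 − 0.41022×15 + 0.007991×15² − 7.7774×10⁻⁵×15³ = 10.03 mg/L.
Pressure correction: C_s' = 10.03 × 0.783 = 7.857 mg/L.

C_s ≈ 7.86 mg/L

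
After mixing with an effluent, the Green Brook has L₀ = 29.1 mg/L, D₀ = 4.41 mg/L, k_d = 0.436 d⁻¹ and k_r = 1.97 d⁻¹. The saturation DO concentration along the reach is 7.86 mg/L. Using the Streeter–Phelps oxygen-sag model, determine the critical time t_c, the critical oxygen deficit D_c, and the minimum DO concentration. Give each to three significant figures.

t_c ≈ 0.487 d; D_c ≈ 5.21 mg/L; min DO ≈ 2.65 mg/L

t_c = [1/(k_r−k_d)] ln[(k_r/k_d)(1 − D₀(k_r−k_d)/(k_d L₀))]
= [1/(1.97−0.436)] ln[(1.97/0.436)(1 − 4.41×1.534/(0.436×29.1))]
= (1/1.534) ln[4.518 × 0.4668] = 0.6519 × ln(2.109) = 0.6519 × 0.7463 = 0.4865 d.
L(t_c) = L₀ e^(−k_d t_c) = 29.1 × 0.8089 = 23.54 mg/L, and at the critical point k_r D_c = k_d L, so D_c = (0.436/1.97) × 23.54 = 5.209 mg/L.
Minimum DO = C_s − D_c = 7.86 − 5.209 = 2.651 mg/L.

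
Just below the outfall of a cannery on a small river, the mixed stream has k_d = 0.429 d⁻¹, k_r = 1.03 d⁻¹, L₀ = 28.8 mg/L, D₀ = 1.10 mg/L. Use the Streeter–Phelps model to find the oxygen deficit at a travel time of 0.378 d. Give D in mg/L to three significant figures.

D ≈ 4.30 mg/L

k_d L₀/(k_r−k_d) = 0.429×28.8/(1.03−0.429) = 12.36/0.6010 = 20.56 mg/L.
e^(−k_d t) = e^(−0.429×0.3780) = 0.8503; e^(−k_r t) = e^(−1.03×0.3780) = 0.6775.
D = 20.56 × (0.8503 − 0.6775) + 1.10 × 0.6775 = 3.552 + 0.7453 = 4.298 mg/L.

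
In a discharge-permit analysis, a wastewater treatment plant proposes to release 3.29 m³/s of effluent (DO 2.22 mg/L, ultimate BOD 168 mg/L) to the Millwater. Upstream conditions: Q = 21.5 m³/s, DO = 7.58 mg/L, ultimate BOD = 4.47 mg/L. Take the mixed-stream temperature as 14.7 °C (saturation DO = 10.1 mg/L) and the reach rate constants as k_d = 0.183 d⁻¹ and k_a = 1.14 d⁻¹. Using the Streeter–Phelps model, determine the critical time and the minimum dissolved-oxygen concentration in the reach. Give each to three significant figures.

Mixed DO = (21.5×7.58 + 3.29×2.22)/(21.5+3.29) = 170.3/24.79 = 6.869 mg/L.
Mixed L₀ = (21.5×4.47 + 3.29×168)/(24.79) = 648.8/24.79 = 26.17 mg/L.
Initial deficit D₀ = C_s − DO₀ = 10.1 − 6.869 = 3.231 mg/L.
t_c = (1/0.9570) ln[(1.14/0.183)(1 − 3.231×0.9570/(0.183×26.17))] = 1.045 × ln(2.207) = 0.8274 d.
D_c = (0.183/1.14) × 26.17 × e^(−0.183×0.8274) = 0.1605 × 26.17 × 0.8595 = 3.611 mg/L.
Minimum DO = 10.1 − 3.611 = 6.489 mg/L.

t_c ≈ 0.827 d; minimum DO ≈ 6.49 mg/L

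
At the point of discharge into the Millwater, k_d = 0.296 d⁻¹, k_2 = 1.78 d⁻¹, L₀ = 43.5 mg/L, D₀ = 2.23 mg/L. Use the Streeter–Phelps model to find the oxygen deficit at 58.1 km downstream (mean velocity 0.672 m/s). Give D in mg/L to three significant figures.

Travel time t = x/v = 58.1 km / (0.672 m/s) = 58100 m / 0.672 m/s = 86460 s = 1.001 d.
k_d L₀/(k_2−k_d) = 0.296×43.5/(1.78−0.296) = 12.88/1.484 = 8.677 mg/L.
e^(−k_d t) = e^(−0.296×1.001) = 0.7436; e^(−k_2 t) = e^(−1.78×1.001) = 0.1684.
D = 8.677 × (0.7436 − 0.1684) + 2.23 × 0.1684 = 4.991 + 0.3756 = 5.366 mg/L.

D ≈ 5.37 mg/L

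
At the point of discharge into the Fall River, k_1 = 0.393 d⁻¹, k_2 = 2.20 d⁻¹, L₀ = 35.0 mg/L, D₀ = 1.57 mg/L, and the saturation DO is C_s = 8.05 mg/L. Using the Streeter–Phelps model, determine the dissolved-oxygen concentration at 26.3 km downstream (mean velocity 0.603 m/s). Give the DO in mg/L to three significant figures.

Travel time t = x/v = 26.3 km / (0.603 m/s) = 26300 m / 0.603 m/s = 43620 s = 0.5048 d.
k_1 L₀/(k_2−k_1) = 0.393×35.0/(2.20−0.393) = 13.76/1.807 = 7.612 mg/L.
e^(−k_1 t) = e^(−0.393×0.5048) = 0.8201; e^(−k_2 t) = e^(−2.20×0.5048) = 0.3294.
D = 7.612 × (0.8201 − 0.3294) + 1.57 × 0.3294 = 3.735 + 0.5171 = 4.252 mg/L.
DO = C_s − D = 8.05 − 4.252 = 3.798 mg/L.

DO ≈ 3.80 mg/L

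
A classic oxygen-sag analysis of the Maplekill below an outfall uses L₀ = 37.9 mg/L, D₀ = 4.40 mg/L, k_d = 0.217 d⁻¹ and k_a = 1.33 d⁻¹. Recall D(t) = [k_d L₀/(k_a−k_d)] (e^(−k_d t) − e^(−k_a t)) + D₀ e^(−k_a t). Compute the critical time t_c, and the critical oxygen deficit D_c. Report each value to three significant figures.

t_c ≈ 0.816 d; D_c ≈ 5.18 mg/L

t_c = [1/(k_a−k_d)] ln[(k_a/k_d)(1 − D₀(k_a−k_d)/(k_d L₀))]
= [1/(1.33−0.217)] ln[(1.33/0.217)(1 − 4.40×1.113/(0.217×37.9))]
= (1/1.113) ln[6.129 × 0.4045] = 0.8985 × ln(2.479) = 0.8985 × 0.9080 = 0.8159 d.
D_c = (k_d/k_a) L₀ e^(−k_d t_c) = (0.217/1.33) × 37.9 × e^(−0.217×0.8159) = 0.1632 × 37.9 × 0.8377 = 5.180 mg/L.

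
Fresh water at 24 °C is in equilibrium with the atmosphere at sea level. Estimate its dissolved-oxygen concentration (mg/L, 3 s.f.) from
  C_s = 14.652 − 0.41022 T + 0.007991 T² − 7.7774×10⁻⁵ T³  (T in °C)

C_s = 14.652 − 0.41022×24 + 0.007991×24² − 7.7774×10⁻⁵×24³ = 8.334 mg/L.

C_s ≈ 8.33 mg/L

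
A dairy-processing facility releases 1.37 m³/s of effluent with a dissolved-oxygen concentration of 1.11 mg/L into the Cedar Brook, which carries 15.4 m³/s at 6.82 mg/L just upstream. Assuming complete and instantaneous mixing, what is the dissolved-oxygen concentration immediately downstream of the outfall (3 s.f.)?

6.35 mg/L

Flow-weighted mixing: C = (Q_r C_r + Q_w C_w)/(Q_r + Q_w)
= (15.4×6.82 + 1.37×1.11)/(15.4 + 1.37) = 106.5/16.77 = 6.354 mg/L.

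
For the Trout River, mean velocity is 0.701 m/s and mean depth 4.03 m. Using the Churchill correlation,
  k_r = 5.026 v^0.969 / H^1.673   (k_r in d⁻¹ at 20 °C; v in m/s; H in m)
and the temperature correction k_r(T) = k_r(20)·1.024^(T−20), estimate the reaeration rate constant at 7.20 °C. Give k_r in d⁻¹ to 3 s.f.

k_r(20) = 5.026 × 0.701^0.969 / 4.03^1.673 = 5.026 × 0.7088 / 10.30 = 0.3460 d⁻¹.
k_r(7.20) = 0.3460 × 1.024^(7.20−20) = 0.3460 × 0.7382 = 0.2554 d⁻¹.

k_r ≈ 0.255 d⁻¹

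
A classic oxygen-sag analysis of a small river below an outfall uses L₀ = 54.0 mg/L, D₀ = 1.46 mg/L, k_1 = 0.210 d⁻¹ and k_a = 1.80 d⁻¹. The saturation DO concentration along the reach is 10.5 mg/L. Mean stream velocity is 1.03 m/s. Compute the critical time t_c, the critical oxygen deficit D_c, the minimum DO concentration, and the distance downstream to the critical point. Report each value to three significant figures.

t_c ≈ 1.21 d; D_c ≈ 4.89 mg/L; min DO ≈ 5.61 mg/L; x_c ≈ 107 km

At the critical point dD/dt = 0, so k_1 L₀ e^(−k_1 t) = k_a D. Substituting D(t) from the Streeter–Phelps equation and solving for t gives
t_c = ln[(k_a/k_1)(1 − D₀(k_a−k_1)/(k_1 L₀))] / (k_a−k_1).
Here k_a−k_1 = 1.590 d⁻¹ and 1 − D₀(k_a−k_1)/(k_1 L₀) = 1 − 1.46×1.590/(0.210×54.0) = 0.7953, so
t_c = ln(8.571 × 0.7953) / 1.590 = 1.919 / 1.590 = 1.207 d.
D_c = (k_1/k_a) L₀ e^(−k_1 t_c) = (0.210/1.80) × 54.0 × e^(−0.210×1.207) = 0.1167 × 54.0 × 0.7761 = 4.889 mg/L.
Minimum DO = C_s − D_c = 10.5 − 4.889 = 5.611 mg/L.
x_c = v t_c = 1.03 m/s × 1.207 d × 86400 s/d = 107400 m ≈ 107 km.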